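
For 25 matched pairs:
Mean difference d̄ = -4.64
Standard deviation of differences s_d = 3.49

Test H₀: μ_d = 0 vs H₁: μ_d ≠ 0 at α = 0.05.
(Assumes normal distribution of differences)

df = n - 1 = 24
SE = s_d/√n = 3.49/√25 = 0.6980
t = d̄/SE = -4.64/0.6980 = -6.6476
Critical value: t_{0.025,24} = ±2.064
p-value < 0.0001
Decision: reject H₀

Answer: t = -6.6476, reject H₀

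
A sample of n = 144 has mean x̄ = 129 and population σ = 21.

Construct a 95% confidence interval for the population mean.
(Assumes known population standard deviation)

Confidence level: 95%, α = 0.05
z_0.025 = 1.960
SE = σ/√n = 21/√144 = 1.7500
Margin of error = 1.960 × 1.7500 = 3.4300
CI: x̄ ± margin = 129 ± 3.4300
CI: (125.5700, 132.4300)

Answer: (125.5700, 132.4300)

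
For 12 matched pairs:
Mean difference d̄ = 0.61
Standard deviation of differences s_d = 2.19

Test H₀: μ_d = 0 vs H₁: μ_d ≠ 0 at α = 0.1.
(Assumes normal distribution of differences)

Answer: t = 0.9649, fail to reject H₀

Derivation:
df = n - 1 = 11
SE = s_d/√n = 2.19/√12 = 0.6322
t = d̄/SE = 0.61/0.6322 = 0.9649
Critical value: t_{0.05,11} = ±1.796
p-value ≈ 0.3553
Decision: fail to reject H₀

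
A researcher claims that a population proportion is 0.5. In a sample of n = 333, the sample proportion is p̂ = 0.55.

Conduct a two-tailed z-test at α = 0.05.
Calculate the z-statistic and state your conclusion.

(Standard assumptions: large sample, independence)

Answer: z = 1.8248, fail to reject H₀

Derivation:
H₀: p = 0.5, H₁: p ≠ 0.5
Standard error: SE = √(p₀(1-p₀)/n) = √(0.5×0.5/333) = 0.027400
z-statistic: z = (p̂ - p₀)/SE = (0.55 - 0.5)/0.027400 = 1.8248
Critical value: z_0.025 = ±1.960
p-value = 0.0680
Decision: fail to reject H₀ at α = 0.05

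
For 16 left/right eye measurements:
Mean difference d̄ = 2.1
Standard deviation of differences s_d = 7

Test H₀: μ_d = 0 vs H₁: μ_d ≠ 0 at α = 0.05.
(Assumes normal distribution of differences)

df = n - 1 = 15
SE = s_d/√n = 7/√16 = 1.7500
t = d̄/SE = 2.1/1.7500 = 1.2000
Critical value: t_{0.025,15} = ±2.131
p-value ≈ 0.2487
Decision: fail to reject H₀

Answer: t = 1.2000, fail to reject H₀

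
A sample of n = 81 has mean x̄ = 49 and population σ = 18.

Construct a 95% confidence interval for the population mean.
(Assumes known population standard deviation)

Answer: (45.0800, 52.9200)

Derivation:
Confidence level: 95%, α = 0.05
z_0.025 = 1.960
SE = σ/√n = 18/√81 = 2.0000
Margin of error = 1.960 × 2.0000 = 3.9200
CI: x̄ ± margin = 49 ± 3.9200
CI: (45.0800, 52.9200)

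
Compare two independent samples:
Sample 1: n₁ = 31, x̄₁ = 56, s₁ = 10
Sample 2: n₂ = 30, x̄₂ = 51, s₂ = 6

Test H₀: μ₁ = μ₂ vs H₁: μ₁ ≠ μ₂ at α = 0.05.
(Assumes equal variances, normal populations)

Pooled variance: s²_p = [30×10² + 29×6²]/(59) = 68.5424
s_p = 8.2790
SE = s_p×√(1/n₁ + 1/n₂) = 8.2790×√(1/31 + 1/30) = 2.1203
t = (x̄₁ - x̄₂)/SE = (56 - 51)/2.1203 = 2.3582
df = 59, t-critical = ±2.001
Decision: reject H₀

Answer: t = 2.3582, reject H₀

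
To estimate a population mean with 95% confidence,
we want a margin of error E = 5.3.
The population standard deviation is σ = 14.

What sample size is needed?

Answer: n = 27

Derivation:
z_0.025 = 1.960
n = (z×σ/E)² = (1.960×14/5.3)²
n = 26.8050
Round up: n = 27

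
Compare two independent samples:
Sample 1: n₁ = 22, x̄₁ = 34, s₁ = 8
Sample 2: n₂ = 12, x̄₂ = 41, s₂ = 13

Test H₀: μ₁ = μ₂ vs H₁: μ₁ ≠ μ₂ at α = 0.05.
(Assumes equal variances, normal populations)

Answer: t = -1.9496, fail to reject H₀

Derivation:
Pooled variance: s²_p = [21×8² + 11×13²]/(32) = 100.0938
s_p = 10.0047
SE = s_p×√(1/n₁ + 1/n₂) = 10.0047×√(1/22 + 1/12) = 3.5904
t = (x̄₁ - x̄₂)/SE = (34 - 41)/3.5904 = -1.9496
df = 32, t-critical = ±2.037
Decision: fail to reject H₀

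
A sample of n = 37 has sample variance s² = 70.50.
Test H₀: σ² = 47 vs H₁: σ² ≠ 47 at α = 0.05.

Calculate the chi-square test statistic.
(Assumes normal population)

Answer: χ² = 54.0000, fail to reject H₀

Derivation:
df = n - 1 = 36
χ² = (n-1)s²/σ₀² = 36×70.50/47 = 54.0000
Critical values: χ²_{0.975,36} = 21.336, χ²_{0.025,36} = 54.437
Rejection region: χ² < 21.336 or χ² > 54.437
Decision: fail to reject H₀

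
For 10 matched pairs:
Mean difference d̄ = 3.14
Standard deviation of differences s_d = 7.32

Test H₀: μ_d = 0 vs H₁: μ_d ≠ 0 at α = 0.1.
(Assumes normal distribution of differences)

df = n - 1 = 9
SE = s_d/√n = 7.32/√10 = 2.3148
t = d̄/SE = 3.14/2.3148 = 1.3565
Critical value: t_{0.05,9} = ±1.833
p-value ≈ 0.2080
Decision: fail to reject H₀

Answer: t = 1.3565, fail to reject H₀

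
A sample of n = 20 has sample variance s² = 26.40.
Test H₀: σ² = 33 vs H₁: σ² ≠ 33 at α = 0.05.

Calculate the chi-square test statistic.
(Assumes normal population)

Answer: χ² = 15.2000, fail to reject H₀

Derivation:
df = n - 1 = 19
χ² = (n-1)s²/σ₀² = 19×26.40/33 = 15.2000
Critical values: χ²_{0.975,19} = 8.907, χ²_{0.025,19} = 32.852
Rejection region: χ² < 8.907 or χ² > 32.852
Decision: fail to reject H₀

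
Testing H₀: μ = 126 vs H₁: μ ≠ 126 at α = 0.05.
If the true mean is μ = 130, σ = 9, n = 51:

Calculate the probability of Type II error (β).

Answer: β ≈ 0.1124

Derivation:
SE = σ/√n = 9/√51 = 1.2603
Critical values: μ₀ ± z_0.025×SE = 126 ± 1.960×1.2603
Acceptance region: (123.5298, 128.4702)
Under H₁ (μ = 130): z_high = (128.4702 - 130)/1.2603 = -1.2138, z_low = (123.5298 - 130)/1.2603 = -5.1339
β = P(not reject | H₁) = Φ(-1.2138) - Φ(-5.1339) ≈ 0.1124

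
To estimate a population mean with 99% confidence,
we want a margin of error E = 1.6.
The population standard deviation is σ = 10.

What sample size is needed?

Answer: n = 260

Derivation:
z_0.005 = 2.576
n = (z×σ/E)² = (2.576×10/1.6)²
n = 259.2100
Round up: n = 260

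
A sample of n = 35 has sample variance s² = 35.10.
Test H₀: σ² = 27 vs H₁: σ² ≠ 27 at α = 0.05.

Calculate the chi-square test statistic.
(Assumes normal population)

df = n - 1 = 34
χ² = (n-1)s²/σ₀² = 34×35.10/27 = 44.2000
Critical values: χ²_{0.975,34} = 19.806, χ²_{0.025,34} = 51.966
Rejection region: χ² < 19.806 or χ² > 51.966
Decision: fail to reject H₀

Answer: χ² = 44.2000, fail to reject H₀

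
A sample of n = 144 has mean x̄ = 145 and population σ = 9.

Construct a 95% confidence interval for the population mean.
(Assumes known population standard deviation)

Answer: (143.5300, 146.4700)

Derivation:
Confidence level: 95%, α = 0.05
z_0.025 = 1.960
SE = σ/√n = 9/√144 = 0.7500
Margin of error = 1.960 × 0.7500 = 1.4700
CI: x̄ ± margin = 145 ± 1.4700
CI: (143.5300, 146.4700)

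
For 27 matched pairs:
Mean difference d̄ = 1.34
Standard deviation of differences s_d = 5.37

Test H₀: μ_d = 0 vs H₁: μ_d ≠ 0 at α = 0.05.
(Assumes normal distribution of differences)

df = n - 1 = 26
SE = s_d/√n = 5.37/√27 = 1.0335
t = d̄/SE = 1.34/1.0335 = 1.2966
Critical value: t_{0.025,26} = ±2.056
p-value ≈ 0.2062
Decision: fail to reject H₀

Answer: t = 1.2966, fail to reject H₀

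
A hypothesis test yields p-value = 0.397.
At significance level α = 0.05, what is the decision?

Compare p-value to α:
0.397 ≥ 0.05
Decision: fail to reject H₀

Answer: fail to reject H₀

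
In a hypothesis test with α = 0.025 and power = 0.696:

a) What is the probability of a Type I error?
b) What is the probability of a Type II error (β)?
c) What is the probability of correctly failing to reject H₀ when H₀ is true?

a) Type I error probability = α = 0.025
b) Power = P(reject H₀ | H₁ true) = 1 - β = 0.696, so Type II error probability = β = 1 - Power = 0.304
c) P(fail to reject H₀ | H₀ true) = 1 - α = 0.975

Answer: a) 0.025, b) 0.304, c) 0.975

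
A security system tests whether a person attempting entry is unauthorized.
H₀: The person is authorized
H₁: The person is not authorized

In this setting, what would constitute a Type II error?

Answer: Granting entry to an unauthorized person

Derivation:
Type I error: rejecting H₀ when it is actually true (false positive).
Type II error: failing to reject H₀ when H₁ is actually true (false negative).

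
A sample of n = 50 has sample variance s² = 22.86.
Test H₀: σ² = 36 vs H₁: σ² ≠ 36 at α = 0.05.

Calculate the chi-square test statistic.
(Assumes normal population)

df = n - 1 = 49
χ² = (n-1)s²/σ₀² = 49×22.86/36 = 31.1150
Critical values: χ²_{0.975,49} = 31.555, χ²_{0.025,49} = 70.222
Rejection region: χ² < 31.555 or χ² > 70.222
Decision: reject H₀

Answer: χ² = 31.1150, reject H₀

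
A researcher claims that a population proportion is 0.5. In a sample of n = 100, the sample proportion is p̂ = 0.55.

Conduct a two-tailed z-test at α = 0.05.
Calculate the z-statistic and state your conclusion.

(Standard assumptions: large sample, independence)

H₀: p = 0.5, H₁: p ≠ 0.5
Standard error: SE = √(p₀(1-p₀)/n) = √(0.5×0.5/100) = 0.050000
z-statistic: z = (p̂ - p₀)/SE = (0.55 - 0.5)/0.050000 = 1.0000
Critical value: z_0.025 = ±1.960
p-value = 0.3173
Decision: fail to reject H₀ at α = 0.05

Answer: z = 1.0000, fail to reject H₀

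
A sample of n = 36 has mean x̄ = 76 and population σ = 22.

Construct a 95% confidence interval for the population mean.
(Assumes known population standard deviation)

Answer: (68.8133, 83.1867)

Derivation:
Confidence level: 95%, α = 0.05
z_0.025 = 1.960
SE = σ/√n = 22/√36 = 3.6667
Margin of error = 1.960 × 3.6667 = 7.1867
CI: x̄ ± margin = 76 ± 7.1867
CI: (68.8133, 83.1867)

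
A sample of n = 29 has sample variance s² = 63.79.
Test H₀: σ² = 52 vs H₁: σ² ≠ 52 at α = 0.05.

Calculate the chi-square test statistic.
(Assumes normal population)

df = n - 1 = 28
χ² = (n-1)s²/σ₀² = 28×63.79/52 = 34.3485
Critical values: χ²_{0.975,28} = 15.308, χ²_{0.025,28} = 44.461
Rejection region: χ² < 15.308 or χ² > 44.461
Decision: fail to reject H₀

Answer: χ² = 34.3485, fail to reject H₀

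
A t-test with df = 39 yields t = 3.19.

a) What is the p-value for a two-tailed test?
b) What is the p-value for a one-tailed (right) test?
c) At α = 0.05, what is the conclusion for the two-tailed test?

Answer: a) 0.0028, b) 0.0014, c) reject H₀

Derivation:
Using t-distribution with df = 39:
a) Two-tailed: p = 2×P(T > 3.19) = 0.0028
b) One-tailed: p = P(T > 3.19) = 0.0014
c) 0.0028 < 0.05, reject H₀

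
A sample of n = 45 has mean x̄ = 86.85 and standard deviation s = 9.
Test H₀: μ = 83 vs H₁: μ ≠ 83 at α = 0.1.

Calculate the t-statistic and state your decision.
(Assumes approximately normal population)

Answer: t = 2.8697, reject H₀

Derivation:
df = n - 1 = 44
SE = s/√n = 9/√45 = 1.3416
t = (x̄ - μ₀)/SE = (86.85 - 83)/1.3416 = 2.8697
Critical value: t_{0.05,44} = ±1.680
p-value ≈ 0.0063
Decision: reject H₀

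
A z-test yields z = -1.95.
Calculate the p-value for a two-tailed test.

Answer: p-value ≈ 0.0512

Derivation:
For z = -1.95:
p = 2×P(Z > |-1.95|) = 2×(1 - Φ(1.95)) = 0.0512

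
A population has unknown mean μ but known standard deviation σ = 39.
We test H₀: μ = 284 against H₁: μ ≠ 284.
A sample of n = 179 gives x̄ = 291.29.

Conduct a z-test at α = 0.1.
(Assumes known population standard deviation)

Answer: z = 2.5009, reject H₀

Derivation:
Standard error: SE = σ/√n = 39/√179 = 2.9150
z-statistic: z = (x̄ - μ₀)/SE = (291.29 - 284)/2.9150 = 2.5009
Critical value: ±1.645
p-value = 0.0124
Decision: reject H₀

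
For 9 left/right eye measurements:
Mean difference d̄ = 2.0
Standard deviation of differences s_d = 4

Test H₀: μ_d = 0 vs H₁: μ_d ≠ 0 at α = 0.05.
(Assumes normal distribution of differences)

Answer: t = 1.5000, fail to reject H₀

Derivation:
df = n - 1 = 8
SE = s_d/√n = 4/√9 = 1.3333
t = d̄/SE = 2.0/1.3333 = 1.5000
Critical value: t_{0.025,8} = ±2.306
p-value ≈ 0.1720
Decision: fail to reject H₀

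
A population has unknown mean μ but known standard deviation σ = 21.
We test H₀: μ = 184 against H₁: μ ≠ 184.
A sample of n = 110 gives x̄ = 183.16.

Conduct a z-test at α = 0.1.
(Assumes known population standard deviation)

Answer: z = -0.4195, fail to reject H₀

Derivation:
Standard error: SE = σ/√n = 21/√110 = 2.0023
z-statistic: z = (x̄ - μ₀)/SE = (183.16 - 184)/2.0023 = -0.4195
Critical value: ±1.645
p-value = 0.6749
Decision: fail to reject H₀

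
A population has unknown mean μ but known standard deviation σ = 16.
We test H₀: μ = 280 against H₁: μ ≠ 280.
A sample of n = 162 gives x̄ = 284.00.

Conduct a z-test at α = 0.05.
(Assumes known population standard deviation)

Answer: z = 3.1819, reject H₀

Derivation:
Standard error: SE = σ/√n = 16/√162 = 1.2571
z-statistic: z = (x̄ - μ₀)/SE = (284.00 - 280)/1.2571 = 3.1819
Critical value: ±1.960
p-value = 0.0015
Decision: reject H₀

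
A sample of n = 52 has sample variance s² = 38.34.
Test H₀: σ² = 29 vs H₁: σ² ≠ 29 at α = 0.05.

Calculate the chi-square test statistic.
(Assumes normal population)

Answer: χ² = 67.4255, fail to reject H₀

Derivation:
df = n - 1 = 51
χ² = (n-1)s²/σ₀² = 51×38.34/29 = 67.4255
Critical values: χ²_{0.975,51} = 33.162, χ²_{0.025,51} = 72.616
Rejection region: χ² < 33.162 or χ² > 72.616
Decision: fail to reject H₀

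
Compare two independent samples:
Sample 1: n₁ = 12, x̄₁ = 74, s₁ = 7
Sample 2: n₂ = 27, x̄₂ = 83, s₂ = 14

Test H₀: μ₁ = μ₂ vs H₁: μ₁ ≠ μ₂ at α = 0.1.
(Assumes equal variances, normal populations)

Pooled variance: s²_p = [11×7² + 26×14²]/(37) = 152.2973
s_p = 12.3409
SE = s_p×√(1/n₁ + 1/n₂) = 12.3409×√(1/12 + 1/27) = 4.2816
t = (x̄₁ - x̄₂)/SE = (74 - 83)/4.2816 = -2.1020
df = 37, t-critical = ±1.687
Decision: reject H₀

Answer: t = -2.1020, reject H₀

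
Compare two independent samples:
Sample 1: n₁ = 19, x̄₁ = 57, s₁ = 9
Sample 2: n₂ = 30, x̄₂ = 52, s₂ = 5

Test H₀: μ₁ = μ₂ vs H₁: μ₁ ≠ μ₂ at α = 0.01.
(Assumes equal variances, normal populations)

Pooled variance: s²_p = [18×9² + 29×5²]/(47) = 46.4468
s_p = 6.8152
SE = s_p×√(1/n₁ + 1/n₂) = 6.8152×√(1/19 + 1/30) = 1.9982
t = (x̄₁ - x̄₂)/SE = (57 - 52)/1.9982 = 2.5023
df = 47, t-critical = ±2.685
Decision: fail to reject H₀

Answer: t = 2.5023, fail to reject H₀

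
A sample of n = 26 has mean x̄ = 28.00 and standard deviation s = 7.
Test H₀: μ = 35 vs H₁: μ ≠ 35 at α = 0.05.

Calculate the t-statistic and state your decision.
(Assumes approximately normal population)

df = n - 1 = 25
SE = s/√n = 7/√26 = 1.3728
t = (x̄ - μ₀)/SE = (28.00 - 35)/1.3728 = -5.0991
Critical value: t_{0.025,25} = ±2.060
p-value < 0.0001
Decision: reject H₀

Answer: t = -5.0991, reject H₀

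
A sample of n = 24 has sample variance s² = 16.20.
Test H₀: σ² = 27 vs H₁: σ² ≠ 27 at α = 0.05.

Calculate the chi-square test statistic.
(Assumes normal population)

Answer: χ² = 13.8000, fail to reject H₀

Derivation:
df = n - 1 = 23
χ² = (n-1)s²/σ₀² = 23×16.20/27 = 13.8000
Critical values: χ²_{0.975,23} = 11.689, χ²_{0.025,23} = 38.076
Rejection region: χ² < 11.689 or χ² > 38.076
Decision: fail to reject H₀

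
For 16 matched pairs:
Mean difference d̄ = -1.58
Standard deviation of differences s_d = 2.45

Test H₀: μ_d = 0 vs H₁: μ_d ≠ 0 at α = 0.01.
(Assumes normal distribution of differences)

Answer: t = -2.5796, fail to reject H₀

Derivation:
df = n - 1 = 15
SE = s_d/√n = 2.45/√16 = 0.6125
t = d̄/SE = -1.58/0.6125 = -2.5796
Critical value: t_{0.005,15} = ±2.947
p-value ≈ 0.0209
Decision: fail to reject H₀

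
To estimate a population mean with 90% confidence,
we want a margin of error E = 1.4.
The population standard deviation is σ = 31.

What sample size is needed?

z_0.05 = 1.645
n = (z×σ/E)² = (1.645×31/1.4)²
n = 1326.7806
Round up: n = 1327

Answer: n = 1327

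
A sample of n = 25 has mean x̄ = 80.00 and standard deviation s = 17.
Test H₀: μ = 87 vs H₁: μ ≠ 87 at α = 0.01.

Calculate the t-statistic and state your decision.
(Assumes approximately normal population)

df = n - 1 = 24
SE = s/√n = 17/√25 = 3.4000
t = (x̄ - μ₀)/SE = (80.00 - 87)/3.4000 = -2.0588
Critical value: t_{0.005,24} = ±2.797
p-value ≈ 0.0505
Decision: fail to reject H₀

Answer: t = -2.0588, fail to reject H₀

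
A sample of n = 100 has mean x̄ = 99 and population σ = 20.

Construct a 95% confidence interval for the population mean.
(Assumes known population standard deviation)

Answer: (95.0800, 102.9200)

Derivation:
Confidence level: 95%, α = 0.05
z_0.025 = 1.960
SE = σ/√n = 20/√100 = 2.0000
Margin of error = 1.960 × 2.0000 = 3.9200
CI: x̄ ± margin = 99 ± 3.9200
CI: (95.0800, 102.9200)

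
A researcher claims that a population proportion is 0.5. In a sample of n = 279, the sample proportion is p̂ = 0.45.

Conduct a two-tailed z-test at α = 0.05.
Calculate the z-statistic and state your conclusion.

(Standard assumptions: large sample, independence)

Answer: z = -1.6703, fail to reject H₀

Derivation:
H₀: p = 0.5, H₁: p ≠ 0.5
Standard error: SE = √(p₀(1-p₀)/n) = √(0.5×0.5/279) = 0.029934
z-statistic: z = (p̂ - p₀)/SE = (0.45 - 0.5)/0.029934 = -1.6703
Critical value: z_0.025 = ±1.960
p-value = 0.0949
Decision: fail to reject H₀ at α = 0.05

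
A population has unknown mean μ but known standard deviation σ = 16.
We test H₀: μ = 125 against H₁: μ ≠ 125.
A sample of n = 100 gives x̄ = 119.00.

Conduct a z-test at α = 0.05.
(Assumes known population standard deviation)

Answer: z = -3.7500, reject H₀

Derivation:
Standard error: SE = σ/√n = 16/√100 = 1.6000
z-statistic: z = (x̄ - μ₀)/SE = (119.00 - 125)/1.6000 = -3.7500
Critical value: ±1.960
p-value = 0.0002
Decision: reject H₀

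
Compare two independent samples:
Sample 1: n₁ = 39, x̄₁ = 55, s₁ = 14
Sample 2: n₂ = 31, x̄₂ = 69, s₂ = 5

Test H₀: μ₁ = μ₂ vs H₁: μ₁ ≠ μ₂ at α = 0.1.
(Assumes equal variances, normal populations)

Answer: t = -5.2990, reject H₀

Derivation:
Pooled variance: s²_p = [38×14² + 30×5²]/(68) = 120.5588
s_p = 10.9799
SE = s_p×√(1/n₁ + 1/n₂) = 10.9799×√(1/39 + 1/31) = 2.6420
t = (x̄₁ - x̄₂)/SE = (55 - 69)/2.6420 = -5.2990
df = 68, t-critical = ±1.668
Decision: reject H₀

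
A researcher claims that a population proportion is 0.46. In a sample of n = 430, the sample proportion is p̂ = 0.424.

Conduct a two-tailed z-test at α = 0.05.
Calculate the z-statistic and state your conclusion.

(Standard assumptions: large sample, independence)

H₀: p = 0.46, H₁: p ≠ 0.46
Standard error: SE = √(p₀(1-p₀)/n) = √(0.46×0.54/430) = 0.024035
z-statistic: z = (p̂ - p₀)/SE = (0.424 - 0.46)/0.024035 = -1.4978
Critical value: z_0.025 = ±1.960
p-value = 0.1342
Decision: fail to reject H₀ at α = 0.05

Answer: z = -1.4978, fail to reject H₀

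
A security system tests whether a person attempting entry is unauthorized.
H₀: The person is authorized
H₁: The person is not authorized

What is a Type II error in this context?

Answer: Granting entry to an unauthorized person

Derivation:
A Type I error (probability α) occurs when we reject a true H₀.
A Type II error (probability β) occurs when we fail to reject a false H₀.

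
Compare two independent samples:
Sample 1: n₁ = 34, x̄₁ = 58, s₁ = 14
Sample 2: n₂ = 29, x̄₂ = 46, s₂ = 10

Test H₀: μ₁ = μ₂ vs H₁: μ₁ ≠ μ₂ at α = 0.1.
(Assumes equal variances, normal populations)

Pooled variance: s²_p = [33×14² + 28×10²]/(61) = 151.9344
s_p = 12.3262
SE = s_p×√(1/n₁ + 1/n₂) = 12.3262×√(1/34 + 1/29) = 3.1157
t = (x̄₁ - x̄₂)/SE = (58 - 46)/3.1157 = 3.8515
df = 61, t-critical = ±1.670
Decision: reject H₀

Answer: t = 3.8515, reject H₀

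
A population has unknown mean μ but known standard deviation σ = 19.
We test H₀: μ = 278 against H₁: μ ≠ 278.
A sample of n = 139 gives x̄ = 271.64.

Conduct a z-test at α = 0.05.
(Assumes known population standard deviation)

Standard error: SE = σ/√n = 19/√139 = 1.6116
z-statistic: z = (x̄ - μ₀)/SE = (271.64 - 278)/1.6116 = -3.9464
Critical value: ±1.960
p-value = 0.0001
Decision: reject H₀

Answer: z = -3.9464, reject H₀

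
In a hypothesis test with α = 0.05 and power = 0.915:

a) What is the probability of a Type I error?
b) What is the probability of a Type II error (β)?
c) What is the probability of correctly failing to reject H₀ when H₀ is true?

Answer: a) 0.05, b) 0.085, c) 0.95

Derivation:
a) Type I error probability = α = 0.05
b) Power = P(reject H₀ | H₁ true) = 1 - β = 0.915, so Type II error probability = β = 1 - Power = 0.085
c) P(fail to reject H₀ | H₀ true) = 1 - α = 0.95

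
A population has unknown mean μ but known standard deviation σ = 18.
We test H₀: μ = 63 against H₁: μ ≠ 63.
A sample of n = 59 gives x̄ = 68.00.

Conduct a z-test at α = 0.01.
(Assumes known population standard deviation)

Answer: z = 2.1337, fail to reject H₀

Derivation:
Standard error: SE = σ/√n = 18/√59 = 2.3434
z-statistic: z = (x̄ - μ₀)/SE = (68.00 - 63)/2.3434 = 2.1337
Critical value: ±2.576
p-value = 0.0329
Decision: fail to reject H₀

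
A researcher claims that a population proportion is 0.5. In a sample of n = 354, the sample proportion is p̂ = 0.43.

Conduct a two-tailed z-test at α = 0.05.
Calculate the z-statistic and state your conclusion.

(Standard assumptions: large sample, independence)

Answer: z = -2.6341, reject H₀

Derivation:
H₀: p = 0.5, H₁: p ≠ 0.5
Standard error: SE = √(p₀(1-p₀)/n) = √(0.5×0.5/354) = 0.026575
z-statistic: z = (p̂ - p₀)/SE = (0.43 - 0.5)/0.026575 = -2.6341
Critical value: z_0.025 = ±1.960
p-value = 0.0084
Decision: reject H₀ at α = 0.05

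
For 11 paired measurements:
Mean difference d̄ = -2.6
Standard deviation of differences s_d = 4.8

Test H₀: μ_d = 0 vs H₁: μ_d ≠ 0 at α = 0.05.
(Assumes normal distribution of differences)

df = n - 1 = 10
SE = s_d/√n = 4.8/√11 = 1.4473
t = d̄/SE = -2.6/1.4473 = -1.7964
Critical value: t_{0.025,10} = ±2.228
p-value ≈ 0.1027
Decision: fail to reject H₀

Answer: t = -1.7964, fail to reject H₀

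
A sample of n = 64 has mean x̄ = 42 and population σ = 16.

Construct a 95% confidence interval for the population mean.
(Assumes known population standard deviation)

Confidence level: 95%, α = 0.05
z_0.025 = 1.960
SE = σ/√n = 16/√64 = 2.0000
Margin of error = 1.960 × 2.0000 = 3.9200
CI: x̄ ± margin = 42 ± 3.9200
CI: (38.0800, 45.9200)

Answer: (38.0800, 45.9200)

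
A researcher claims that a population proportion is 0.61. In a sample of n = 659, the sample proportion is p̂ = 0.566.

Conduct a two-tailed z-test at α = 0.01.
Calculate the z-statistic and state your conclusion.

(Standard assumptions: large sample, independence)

H₀: p = 0.61, H₁: p ≠ 0.61
Standard error: SE = √(p₀(1-p₀)/n) = √(0.61×0.39/659) = 0.019000
z-statistic: z = (p̂ - p₀)/SE = (0.566 - 0.61)/0.019000 = -2.3158
Critical value: z_0.005 = ±2.576
p-value = 0.0206
Decision: fail to reject H₀ at α = 0.01

Answer: z = -2.3158, fail to reject H₀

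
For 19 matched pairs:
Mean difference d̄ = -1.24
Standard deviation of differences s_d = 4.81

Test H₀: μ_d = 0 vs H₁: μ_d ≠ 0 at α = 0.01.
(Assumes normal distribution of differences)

df = n - 1 = 18
SE = s_d/√n = 4.81/√19 = 1.1035
t = d̄/SE = -1.24/1.1035 = -1.1237
Critical value: t_{0.005,18} = ±2.878
p-value ≈ 0.2759
Decision: fail to reject H₀

Answer: t = -1.1237, fail to reject H₀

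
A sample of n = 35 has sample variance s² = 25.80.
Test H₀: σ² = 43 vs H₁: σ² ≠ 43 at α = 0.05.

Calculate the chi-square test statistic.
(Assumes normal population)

Answer: χ² = 20.4000, fail to reject H₀

Derivation:
df = n - 1 = 34
χ² = (n-1)s²/σ₀² = 34×25.80/43 = 20.4000
Critical values: χ²_{0.975,34} = 19.806, χ²_{0.025,34} = 51.966
Rejection region: χ² < 19.806 or χ² > 51.966
Decision: fail to reject H₀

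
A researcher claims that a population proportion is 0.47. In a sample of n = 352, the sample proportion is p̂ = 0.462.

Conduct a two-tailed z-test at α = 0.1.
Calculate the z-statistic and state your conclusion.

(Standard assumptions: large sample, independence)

Answer: z = -0.3007, fail to reject H₀

Derivation:
H₀: p = 0.47, H₁: p ≠ 0.47
Standard error: SE = √(p₀(1-p₀)/n) = √(0.47×0.53/352) = 0.026602
z-statistic: z = (p̂ - p₀)/SE = (0.462 - 0.47)/0.026602 = -0.3007
Critical value: z_0.05 = ±1.645
p-value = 0.7636
Decision: fail to reject H₀ at α = 0.1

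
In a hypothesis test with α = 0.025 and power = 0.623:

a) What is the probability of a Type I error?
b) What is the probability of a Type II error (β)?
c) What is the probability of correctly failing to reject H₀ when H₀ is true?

a) Type I error probability = α = 0.025
b) Power = P(reject H₀ | H₁ true) = 1 - β = 0.623, so Type II error probability = β = 1 - Power = 0.377
c) P(fail to reject H₀ | H₀ true) = 1 - α = 0.975

Answer: a) 0.025, b) 0.377, c) 0.975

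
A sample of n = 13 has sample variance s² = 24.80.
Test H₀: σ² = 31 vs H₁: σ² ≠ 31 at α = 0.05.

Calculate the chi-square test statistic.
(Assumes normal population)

df = n - 1 = 12
χ² = (n-1)s²/σ₀² = 12×24.80/31 = 9.6000
Critical values: χ²_{0.975,12} = 4.404, χ²_{0.025,12} = 23.337
Rejection region: χ² < 4.404 or χ² > 23.337
Decision: fail to reject H₀

Answer: χ² = 9.6000, fail to reject H₀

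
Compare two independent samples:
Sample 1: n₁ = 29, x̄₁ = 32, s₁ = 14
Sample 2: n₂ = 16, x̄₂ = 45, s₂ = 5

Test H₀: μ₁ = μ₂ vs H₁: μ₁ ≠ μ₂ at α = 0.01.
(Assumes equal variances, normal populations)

Answer: t = -3.5750, reject H₀

Derivation:
Pooled variance: s²_p = [28×14² + 15×5²]/(43) = 136.3488
s_p = 11.6768
SE = s_p×√(1/n₁ + 1/n₂) = 11.6768×√(1/29 + 1/16) = 3.6364
t = (x̄₁ - x̄₂)/SE = (32 - 45)/3.6364 = -3.5750
df = 43, t-critical = ±2.695
Decision: reject H₀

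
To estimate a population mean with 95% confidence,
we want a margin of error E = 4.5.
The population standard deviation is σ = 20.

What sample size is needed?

z_0.025 = 1.960
n = (z×σ/E)² = (1.960×20/4.5)²
n = 75.8835
Round up: n = 76

Answer: n = 76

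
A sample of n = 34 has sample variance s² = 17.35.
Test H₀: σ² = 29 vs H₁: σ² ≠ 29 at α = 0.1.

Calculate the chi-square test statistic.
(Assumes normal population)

Answer: χ² = 19.7431, reject H₀

Derivation:
df = n - 1 = 33
χ² = (n-1)s²/σ₀² = 33×17.35/29 = 19.7431
Critical values: χ²_{0.95,33} = 20.867, χ²_{0.05,33} = 47.400
Rejection region: χ² < 20.867 or χ² > 47.400
Decision: reject H₀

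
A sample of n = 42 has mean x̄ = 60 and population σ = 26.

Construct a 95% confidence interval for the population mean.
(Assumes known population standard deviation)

Answer: (52.1367, 67.8633)

Derivation:
Confidence level: 95%, α = 0.05
z_0.025 = 1.960
SE = σ/√n = 26/√42 = 4.0119
Margin of error = 1.960 × 4.0119 = 7.8633
CI: x̄ ± margin = 60 ± 7.8633
CI: (52.1367, 67.8633)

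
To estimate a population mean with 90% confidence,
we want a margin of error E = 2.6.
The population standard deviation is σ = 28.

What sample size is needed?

Answer: n = 314

Derivation:
z_0.05 = 1.645
n = (z×σ/E)² = (1.645×28/2.6)²
n = 313.8349
Round up: n = 314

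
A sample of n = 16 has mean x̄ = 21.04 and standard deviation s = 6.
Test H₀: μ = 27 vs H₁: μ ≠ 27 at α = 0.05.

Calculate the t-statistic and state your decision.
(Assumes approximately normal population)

df = n - 1 = 15
SE = s/√n = 6/√16 = 1.5000
t = (x̄ - μ₀)/SE = (21.04 - 27)/1.5000 = -3.9733
Critical value: t_{0.025,15} = ±2.131
p-value ≈ 0.0012
Decision: reject H₀

Answer: t = -3.9733, reject H₀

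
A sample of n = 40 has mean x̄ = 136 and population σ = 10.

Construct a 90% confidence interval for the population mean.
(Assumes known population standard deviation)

Confidence level: 90%, α = 0.1
z_0.05 = 1.645
SE = σ/√n = 10/√40 = 1.5811
Margin of error = 1.645 × 1.5811 = 2.6009
CI: x̄ ± margin = 136 ± 2.6009
CI: (133.3991, 138.6009)

Answer: (133.3991, 138.6009)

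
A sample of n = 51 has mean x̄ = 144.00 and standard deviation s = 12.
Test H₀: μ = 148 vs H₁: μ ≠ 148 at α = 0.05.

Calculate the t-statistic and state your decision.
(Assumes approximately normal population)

Answer: t = -2.3805, reject H₀

Derivation:
df = n - 1 = 50
SE = s/√n = 12/√51 = 1.6803
t = (x̄ - μ₀)/SE = (144.00 - 148)/1.6803 = -2.3805
Critical value: t_{0.025,50} = ±2.009
p-value ≈ 0.0211
Decision: reject H₀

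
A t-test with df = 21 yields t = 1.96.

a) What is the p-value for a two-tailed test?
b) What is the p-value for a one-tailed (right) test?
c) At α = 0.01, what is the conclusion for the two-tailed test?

Using t-distribution with df = 21:
a) Two-tailed: p = 2×P(T > 1.96) = 0.0634
b) One-tailed: p = P(T > 1.96) = 0.0317
c) 0.0634 ≥ 0.01, fail to reject H₀

Answer: a) 0.0634, b) 0.0317, c) fail to reject H₀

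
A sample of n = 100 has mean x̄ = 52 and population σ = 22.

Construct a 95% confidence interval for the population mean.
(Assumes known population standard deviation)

Confidence level: 95%, α = 0.05
z_0.025 = 1.960
SE = σ/√n = 22/√100 = 2.2000
Margin of error = 1.960 × 2.2000 = 4.3120
CI: x̄ ± margin = 52 ± 4.3120
CI: (47.6880, 56.3120)

Answer: (47.6880, 56.3120)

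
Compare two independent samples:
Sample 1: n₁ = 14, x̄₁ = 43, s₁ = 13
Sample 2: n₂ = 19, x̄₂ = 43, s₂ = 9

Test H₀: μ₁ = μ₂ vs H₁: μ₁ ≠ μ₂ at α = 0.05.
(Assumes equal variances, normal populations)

Pooled variance: s²_p = [13×13² + 18×9²]/(31) = 117.9032
s_p = 10.8583
SE = s_p×√(1/n₁ + 1/n₂) = 10.8583×√(1/14 + 1/19) = 3.8245
t = (x̄₁ - x̄₂)/SE = (43 - 43)/3.8245 = 0.0000
df = 31, t-critical = ±2.040
Decision: fail to reject H₀

Answer: t = 0.0000, fail to reject H₀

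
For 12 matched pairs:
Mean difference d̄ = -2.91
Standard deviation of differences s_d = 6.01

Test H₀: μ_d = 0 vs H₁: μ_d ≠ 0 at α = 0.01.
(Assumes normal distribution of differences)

Answer: t = -1.6773, fail to reject H₀

Derivation:
df = n - 1 = 11
SE = s_d/√n = 6.01/√12 = 1.7349
t = d̄/SE = -2.91/1.7349 = -1.6773
Critical value: t_{0.005,11} = ±3.106
p-value ≈ 0.1216
Decision: fail to reject H₀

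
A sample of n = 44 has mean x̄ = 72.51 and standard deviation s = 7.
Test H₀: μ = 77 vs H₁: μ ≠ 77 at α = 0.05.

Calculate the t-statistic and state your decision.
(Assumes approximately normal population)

df = n - 1 = 43
SE = s/√n = 7/√44 = 1.0553
t = (x̄ - μ₀)/SE = (72.51 - 77)/1.0553 = -4.2547
Critical value: t_{0.025,43} = ±2.017
p-value ≈ 0.0001
Decision: reject H₀

Answer: t = -4.2547, reject H₀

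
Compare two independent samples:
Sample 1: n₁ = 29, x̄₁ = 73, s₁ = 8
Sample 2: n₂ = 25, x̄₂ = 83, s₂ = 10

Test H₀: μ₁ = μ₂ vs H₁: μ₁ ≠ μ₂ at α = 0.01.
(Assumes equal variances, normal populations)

Answer: t = -4.0810, reject H₀

Derivation:
Pooled variance: s²_p = [28×8² + 24×10²]/(52) = 80.6154
s_p = 8.9786
SE = s_p×√(1/n₁ + 1/n₂) = 8.9786×√(1/29 + 1/25) = 2.4504
t = (x̄₁ - x̄₂)/SE = (73 - 83)/2.4504 = -4.0810
df = 52, t-critical = ±2.674
Decision: reject H₀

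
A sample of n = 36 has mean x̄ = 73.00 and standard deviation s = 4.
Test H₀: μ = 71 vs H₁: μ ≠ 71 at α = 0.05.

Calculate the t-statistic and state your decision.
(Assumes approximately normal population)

Answer: t = 2.9999, reject H₀

Derivation:
df = n - 1 = 35
SE = s/√n = 4/√36 = 0.6667
t = (x̄ - μ₀)/SE = (73.00 - 71)/0.6667 = 2.9999
Critical value: t_{0.025,35} = ±2.030
p-value ≈ 0.0050
Decision: reject H₀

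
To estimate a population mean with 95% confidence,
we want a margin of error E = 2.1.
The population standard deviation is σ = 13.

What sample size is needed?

Answer: n = 148

Derivation:
z_0.025 = 1.960
n = (z×σ/E)² = (1.960×13/2.1)²
n = 147.2178
Round up: n = 148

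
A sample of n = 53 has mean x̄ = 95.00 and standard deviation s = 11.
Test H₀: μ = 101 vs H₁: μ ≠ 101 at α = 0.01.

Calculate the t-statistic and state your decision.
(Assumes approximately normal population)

df = n - 1 = 52
SE = s/√n = 11/√53 = 1.5110
t = (x̄ - μ₀)/SE = (95.00 - 101)/1.5110 = -3.9709
Critical value: t_{0.005,52} = ±2.674
p-value ≈ 0.0002
Decision: reject H₀

Answer: t = -3.9709, reject H₀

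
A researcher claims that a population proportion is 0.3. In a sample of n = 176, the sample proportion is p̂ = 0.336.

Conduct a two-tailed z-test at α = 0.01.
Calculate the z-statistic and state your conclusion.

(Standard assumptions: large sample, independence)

H₀: p = 0.3, H₁: p ≠ 0.3
Standard error: SE = √(p₀(1-p₀)/n) = √(0.3×0.7/176) = 0.034542
z-statistic: z = (p̂ - p₀)/SE = (0.336 - 0.3)/0.034542 = 1.0422
Critical value: z_0.005 = ±2.576
p-value = 0.2973
Decision: fail to reject H₀ at α = 0.01

Answer: z = 1.0422, fail to reject H₀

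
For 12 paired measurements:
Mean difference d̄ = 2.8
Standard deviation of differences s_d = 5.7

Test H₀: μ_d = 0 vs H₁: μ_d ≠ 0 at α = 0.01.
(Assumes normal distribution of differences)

Answer: t = 1.7017, fail to reject H₀

Derivation:
df = n - 1 = 11
SE = s_d/√n = 5.7/√12 = 1.6454
t = d̄/SE = 2.8/1.6454 = 1.7017
Critical value: t_{0.005,11} = ±3.106
p-value ≈ 0.1169
Decision: fail to reject H₀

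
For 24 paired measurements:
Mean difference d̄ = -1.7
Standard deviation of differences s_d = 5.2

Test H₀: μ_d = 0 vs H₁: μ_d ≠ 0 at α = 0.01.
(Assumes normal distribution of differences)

df = n - 1 = 23
SE = s_d/√n = 5.2/√24 = 1.0614
t = d̄/SE = -1.7/1.0614 = -1.6017
Critical value: t_{0.005,23} = ±2.807
p-value ≈ 0.1229
Decision: fail to reject H₀

Answer: t = -1.6017, fail to reject H₀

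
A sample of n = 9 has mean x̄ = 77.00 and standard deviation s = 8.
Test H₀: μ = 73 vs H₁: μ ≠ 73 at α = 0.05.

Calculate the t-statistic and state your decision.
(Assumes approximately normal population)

Answer: t = 1.5000, fail to reject H₀

Derivation:
df = n - 1 = 8
SE = s/√n = 8/√9 = 2.6667
t = (x̄ - μ₀)/SE = (77.00 - 73)/2.6667 = 1.5000
Critical value: t_{0.025,8} = ±2.306
p-value ≈ 0.1720
Decision: fail to reject H₀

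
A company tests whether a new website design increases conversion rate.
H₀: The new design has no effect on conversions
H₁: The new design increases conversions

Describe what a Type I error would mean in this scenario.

Answer: Switching to a new design that doesn't actually help

Derivation:
Type I error: rejecting H₀ when it is actually true (false positive).
Type II error: failing to reject H₀ when H₁ is actually true (false negative).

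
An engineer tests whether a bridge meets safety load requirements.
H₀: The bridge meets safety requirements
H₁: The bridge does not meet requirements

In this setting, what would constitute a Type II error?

Type I error (α): Rejecting H₀ when H₀ is true
Type II error (β): Failing to reject H₀ when H₁ is true

Answer: Declaring an unsafe bridge to be safe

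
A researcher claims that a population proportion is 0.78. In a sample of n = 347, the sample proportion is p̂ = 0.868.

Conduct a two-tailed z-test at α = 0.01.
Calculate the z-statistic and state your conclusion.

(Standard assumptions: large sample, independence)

Answer: z = 3.9572, reject H₀

Derivation:
H₀: p = 0.78, H₁: p ≠ 0.78
Standard error: SE = √(p₀(1-p₀)/n) = √(0.78×0.22/347) = 0.022238
z-statistic: z = (p̂ - p₀)/SE = (0.868 - 0.78)/0.022238 = 3.9572
Critical value: z_0.005 = ±2.576
p-value = 0.0001
Decision: reject H₀ at α = 0.01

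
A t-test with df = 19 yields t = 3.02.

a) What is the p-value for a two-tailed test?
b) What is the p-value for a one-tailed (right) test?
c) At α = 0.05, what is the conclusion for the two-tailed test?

Answer: a) 0.0070, b) 0.0035, c) reject H₀

Derivation:
Using t-distribution with df = 19:
a) Two-tailed: p = 2×P(T > 3.02) = 0.0070
b) One-tailed: p = P(T > 3.02) = 0.0035
c) 0.0070 < 0.05, reject H₀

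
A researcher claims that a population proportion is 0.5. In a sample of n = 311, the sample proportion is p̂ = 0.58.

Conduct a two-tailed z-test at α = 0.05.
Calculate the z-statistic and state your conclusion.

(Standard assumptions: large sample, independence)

Answer: z = 2.8217, reject H₀

Derivation:
H₀: p = 0.5, H₁: p ≠ 0.5
Standard error: SE = √(p₀(1-p₀)/n) = √(0.5×0.5/311) = 0.028352
z-statistic: z = (p̂ - p₀)/SE = (0.58 - 0.5)/0.028352 = 2.8217
Critical value: z_0.025 = ±1.960
p-value = 0.0048
Decision: reject H₀ at α = 0.05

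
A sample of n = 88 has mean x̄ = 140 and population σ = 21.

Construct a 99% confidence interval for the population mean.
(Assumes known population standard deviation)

Confidence level: 99%, α = 0.01
z_0.005 = 2.576
SE = σ/√n = 21/√88 = 2.2386
Margin of error = 2.576 × 2.2386 = 5.7666
CI: x̄ ± margin = 140 ± 5.7666
CI: (134.2334, 145.7666)

Answer: (134.2334, 145.7666)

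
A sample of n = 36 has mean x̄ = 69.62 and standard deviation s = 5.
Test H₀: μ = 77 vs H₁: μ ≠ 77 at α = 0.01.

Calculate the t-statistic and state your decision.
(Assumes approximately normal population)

Answer: t = -8.8564, reject H₀

Derivation:
df = n - 1 = 35
SE = s/√n = 5/√36 = 0.8333
t = (x̄ - μ₀)/SE = (69.62 - 77)/0.8333 = -8.8564
Critical value: t_{0.005,35} = ±2.724
p-value < 0.0001
Decision: reject H₀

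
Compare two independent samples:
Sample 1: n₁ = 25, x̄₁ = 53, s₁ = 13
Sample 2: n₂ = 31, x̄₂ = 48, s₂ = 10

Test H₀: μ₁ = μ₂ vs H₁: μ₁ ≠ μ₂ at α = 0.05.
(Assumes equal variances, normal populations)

Pooled variance: s²_p = [24×13² + 30×10²]/(54) = 130.6667
s_p = 11.4310
SE = s_p×√(1/n₁ + 1/n₂) = 11.4310×√(1/25 + 1/31) = 3.0728
t = (x̄₁ - x̄₂)/SE = (53 - 48)/3.0728 = 1.6272
df = 54, t-critical = ±2.005
Decision: fail to reject H₀

Answer: t = 1.6272, fail to reject H₀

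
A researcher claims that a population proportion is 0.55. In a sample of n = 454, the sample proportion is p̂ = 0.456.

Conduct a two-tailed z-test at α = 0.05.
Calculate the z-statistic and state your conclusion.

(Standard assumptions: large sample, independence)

H₀: p = 0.55, H₁: p ≠ 0.55
Standard error: SE = √(p₀(1-p₀)/n) = √(0.55×0.45/454) = 0.023349
z-statistic: z = (p̂ - p₀)/SE = (0.456 - 0.55)/0.023349 = -4.0259
Critical value: z_0.025 = ±1.960
p-value = 0.0001
Decision: reject H₀ at α = 0.05

Answer: z = -4.0259, reject H₀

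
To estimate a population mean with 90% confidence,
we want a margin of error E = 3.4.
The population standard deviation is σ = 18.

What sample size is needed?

Answer: n = 76

Derivation:
z_0.05 = 1.645
n = (z×σ/E)² = (1.645×18/3.4)²
n = 75.8436
Round up: n = 76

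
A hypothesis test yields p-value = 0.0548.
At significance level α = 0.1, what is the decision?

Compare p-value to α:
0.0548 < 0.1
Decision: reject H₀

Answer: reject H₀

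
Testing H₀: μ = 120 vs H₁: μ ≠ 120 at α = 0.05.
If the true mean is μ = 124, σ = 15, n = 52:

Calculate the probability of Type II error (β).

SE = σ/√n = 15/√52 = 2.0801
Critical values: μ₀ ± z_0.025×SE = 120 ± 1.960×2.0801
Acceptance region: (115.9230, 124.0770)
Under H₁ (μ = 124): z_high = (124.0770 - 124)/2.0801 = 0.0370, z_low = (115.9230 - 124)/2.0801 = -3.8830
β = P(not reject | H₁) = Φ(0.0370) - Φ(-3.8830) ≈ 0.5147

Answer: β ≈ 0.5147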